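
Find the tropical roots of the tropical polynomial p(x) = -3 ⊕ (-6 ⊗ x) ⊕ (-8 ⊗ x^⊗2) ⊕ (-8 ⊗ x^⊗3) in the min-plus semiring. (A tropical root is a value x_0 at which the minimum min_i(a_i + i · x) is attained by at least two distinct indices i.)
Roots: {0, 2, 3}

Each tropical root is a break point of the lower envelope of the lines y = a_i + i · x (there are 4 lines, with slopes 0, 1, ..., 3). Only the lines that attain the minimum somewhere contribute to roots; other lines are dominated. Here the surviving (envelope) indices are i = 3, i = 2, i = 1, i = 0.
Intersections between consecutive envelope lines give the roots: for adjacent envelope indices i < j the intersection is x = (a_i − a_j) / (j − i). Reading off the sorted break points: {0, 2, 3}.
Verification: at each break x_0, at least two indices attain the minimum of min_i(a_i + i · x_0).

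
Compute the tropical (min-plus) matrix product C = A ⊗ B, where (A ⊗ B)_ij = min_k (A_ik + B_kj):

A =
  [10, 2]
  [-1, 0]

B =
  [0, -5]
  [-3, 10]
A ⊗ B =
  [-1, 5]
  [-3, -6]

Apply the min-plus product entry-by-entry:
  C[0][0] = min over k of (A[0][0] + B[0][0] = 10 + 0 = 10, A[0][1] + B[1][0] = 2 + -3 = -1) = -1 (attained at k = 1)
  C[0][1] = min over k of (A[0][0] + B[0][1] = 10 + -5 = 5, A[0][1] + B[1][1] = 2 + 10 = 12) = 5 (attained at k = 0)
  C[1][0] = min over k of (A[1][0] + B[0][0] = -1 + 0 = -1, A[1][1] + B[1][0] = 0 + -3 = -3) = -3 (attained at k = 1)
  C[1][1] = min over k of (A[1][0] + B[0][1] = -1 + -5 = -6, A[1][1] + B[1][1] = 0 + 10 = 10) = -6 (attained at k = 0)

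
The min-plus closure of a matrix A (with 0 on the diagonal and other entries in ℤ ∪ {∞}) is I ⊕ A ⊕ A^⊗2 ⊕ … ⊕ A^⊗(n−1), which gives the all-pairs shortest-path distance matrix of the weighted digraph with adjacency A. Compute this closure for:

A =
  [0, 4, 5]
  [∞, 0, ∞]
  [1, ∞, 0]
Closure =
  [0, 4, 5]
  [∞, 0, ∞]
  [1, 5, 0]

This is the Floyd-Warshall all-pairs shortest-path computation. For each intermediate vertex k = 0, 1, …, 2, update dist[i][j] ← min(dist[i][j], dist[i][k] + dist[k][j]). The final matrix gives, for each (i, j), the minimum total weight of any directed path from i to j (possibly empty when i = j).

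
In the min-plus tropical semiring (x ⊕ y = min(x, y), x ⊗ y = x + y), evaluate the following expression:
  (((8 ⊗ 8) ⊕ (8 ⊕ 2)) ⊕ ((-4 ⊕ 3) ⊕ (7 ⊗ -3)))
(((8 ⊗ 8) ⊕ (8 ⊕ 2)) ⊕ ((-4 ⊕ 3) ⊕ (7 ⊗ -3))) = -4

Expand innermost to outermost. Recall ⊕ takes the minimum of its arguments and ⊗ takes their sum. Working out the expression (((8 ⊗ 8) ⊕ (8 ⊕ 2)) ⊕ ((-4 ⊕ 3) ⊕ (7 ⊗ -3))) gives -4.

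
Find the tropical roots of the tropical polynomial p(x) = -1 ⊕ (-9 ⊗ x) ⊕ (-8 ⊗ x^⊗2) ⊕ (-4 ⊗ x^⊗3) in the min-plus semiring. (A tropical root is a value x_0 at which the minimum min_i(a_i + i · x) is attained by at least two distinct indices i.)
Roots: {-4, -1, 8}

Each tropical root is a break point of the lower envelope of the lines y = a_i + i · x (there are 4 lines, with slopes 0, 1, ..., 3). Only the lines that attain the minimum somewhere contribute to roots; other lines are dominated. Here the surviving (envelope) indices are i = 3, i = 2, i = 1, i = 0.
Intersections between consecutive envelope lines give the roots: for adjacent envelope indices i < j the intersection is x = (a_i − a_j) / (j − i). Reading off the sorted break points: {-4, -1, 8}.
Verification: at each break x_0, at least two indices attain the minimum of min_i(a_i + i · x_0).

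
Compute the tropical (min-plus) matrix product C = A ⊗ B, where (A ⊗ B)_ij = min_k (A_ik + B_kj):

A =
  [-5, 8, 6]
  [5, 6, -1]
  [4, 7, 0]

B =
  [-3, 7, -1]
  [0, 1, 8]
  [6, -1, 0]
A ⊗ B =
  [-8, 2, -6]
  [2, -2, -1]
  [1, -1, 0]

Apply the min-plus product entry-by-entry:
  C[0][0] = min over k of (A[0][0] + B[0][0] = -5 + -3 = -8, A[0][1] + B[1][0] = 8 + 0 = 8, A[0][2] + B[2][0] = 6 + 6 = 12) = -8 (attained at k = 0)
  C[0][1] = min over k of (A[0][0] + B[0][1] = -5 + 7 = 2, A[0][1] + B[1][1] = 8 + 1 = 9, A[0][2] + B[2][1] = 6 + -1 = 5) = 2 (attained at k = 0)
  C[0][2] = min over k of (A[0][0] + B[0][2] = -5 + -1 = -6, A[0][1] + B[1][2] = 8 + 8 = 16, A[0][2] + B[2][2] = 6 + 0 = 6) = -6 (attained at k = 0)
  C[1][0] = min over k of (A[1][0] + B[0][0] = 5 + -3 = 2, A[1][1] + B[1][0] = 6 + 0 = 6, A[1][2] + B[2][0] = -1 + 6 = 5) = 2 (attained at k = 0)
  C[1][1] = min over k of (A[1][0] + B[0][1] = 5 + 7 = 12, A[1][1] + B[1][1] = 6 + 1 = 7, A[1][2] + B[2][1] = -1 + -1 = -2) = -2 (attained at k = 2)
  C[1][2] = min over k of (A[1][0] + B[0][2] = 5 + -1 = 4, A[1][1] + B[1][2] = 6 + 8 = 14, A[1][2] + B[2][2] = -1 + 0 = -1) = -1 (attained at k = 2)
  C[2][0] = min over k of (A[2][0] + B[0][0] = 4 + -3 = 1, A[2][1] + B[1][0] = 7 + 0 = 7, A[2][2] + B[2][0] = 0 + 6 = 6) = 1 (attained at k = 0)
  C[2][1] = min over k of (A[2][0] + B[0][1] = 4 + 7 = 11, A[2][1] + B[1][1] = 7 + 1 = 8, A[2][2] + B[2][1] = 0 + -1 = -1) = -1 (attained at k = 2)
  C[2][2] = min over k of (A[2][0] + B[0][2] = 4 + -1 = 3, A[2][1] + B[1][2] = 7 + 8 = 15, A[2][2] + B[2][2] = 0 + 0 = 0) = 0 (attained at k = 2)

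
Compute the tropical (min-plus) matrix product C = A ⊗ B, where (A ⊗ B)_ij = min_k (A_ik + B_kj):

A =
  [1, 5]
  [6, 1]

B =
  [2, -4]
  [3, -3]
A ⊗ B =
  [3, -3]
  [4, -2]

Apply the min-plus product entry-by-entry:
  C[0][0] = min over k of (A[0][0] + B[0][0] = 1 + 2 = 3, A[0][1] + B[1][0] = 5 + 3 = 8) = 3 (attained at k = 0)
  C[0][1] = min over k of (A[0][0] + B[0][1] = 1 + -4 = -3, A[0][1] + B[1][1] = 5 + -3 = 2) = -3 (attained at k = 0)
  C[1][0] = min over k of (A[1][0] + B[0][0] = 6 + 2 = 8, A[1][1] + B[1][0] = 1 + 3 = 4) = 4 (attained at k = 1)
  C[1][1] = min over k of (A[1][0] + B[0][1] = 6 + -4 = 2, A[1][1] + B[1][1] = 1 + -3 = -2) = -2 (attained at k = 1)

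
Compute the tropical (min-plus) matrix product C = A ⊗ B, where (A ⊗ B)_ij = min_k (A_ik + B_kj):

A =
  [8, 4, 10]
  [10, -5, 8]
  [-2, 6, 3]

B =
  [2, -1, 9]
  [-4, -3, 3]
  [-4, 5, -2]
A ⊗ B =
  [0, 1, 7]
  [-9, -8, -2]
  [-1, -3, 1]

Apply the min-plus product entry-by-entry:
  C[0][0] = min over k of (A[0][0] + B[0][0] = 8 + 2 = 10, A[0][1] + B[1][0] = 4 + -4 = 0, A[0][2] + B[2][0] = 10 + -4 = 6) = 0 (attained at k = 1)
  C[0][1] = min over k of (A[0][0] + B[0][1] = 8 + -1 = 7, A[0][1] + B[1][1] = 4 + -3 = 1, A[0][2] + B[2][1] = 10 + 5 = 15) = 1 (attained at k = 1)
  C[0][2] = min over k of (A[0][0] + B[0][2] = 8 + 9 = 17, A[0][1] + B[1][2] = 4 + 3 = 7, A[0][2] + B[2][2] = 10 + -2 = 8) = 7 (attained at k = 1)
  C[1][0] = min over k of (A[1][0] + B[0][0] = 10 + 2 = 12, A[1][1] + B[1][0] = -5 + -4 = -9, A[1][2] + B[2][0] = 8 + -4 = 4) = -9 (attained at k = 1)
  C[1][1] = min over k of (A[1][0] + B[0][1] = 10 + -1 = 9, A[1][1] + B[1][1] = -5 + -3 = -8, A[1][2] + B[2][1] = 8 + 5 = 13) = -8 (attained at k = 1)
  C[1][2] = min over k of (A[1][0] + B[0][2] = 10 + 9 = 19, A[1][1] + B[1][2] = -5 + 3 = -2, A[1][2] + B[2][2] = 8 + -2 = 6) = -2 (attained at k = 1)
  C[2][0] = min over k of (A[2][0] + B[0][0] = -2 + 2 = 0, A[2][1] + B[1][0] = 6 + -4 = 2, A[2][2] + B[2][0] = 3 + -4 = -1) = -1 (attained at k = 2)
  C[2][1] = min over k of (A[2][0] + B[0][1] = -2 + -1 = -3, A[2][1] + B[1][1] = 6 + -3 = 3, A[2][2] + B[2][1] = 3 + 5 = 8) = -3 (attained at k = 0)
  C[2][2] = min over k of (A[2][0] + B[0][2] = -2 + 9 = 7, A[2][1] + B[1][2] = 6 + 3 = 9, A[2][2] + B[2][2] = 3 + -2 = 1) = 1 (attained at k = 2)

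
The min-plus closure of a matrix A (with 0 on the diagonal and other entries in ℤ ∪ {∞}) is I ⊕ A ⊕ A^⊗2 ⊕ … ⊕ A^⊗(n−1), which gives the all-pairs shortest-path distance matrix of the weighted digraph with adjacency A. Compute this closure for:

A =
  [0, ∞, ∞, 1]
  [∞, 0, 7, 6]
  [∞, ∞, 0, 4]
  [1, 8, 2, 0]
Closure =
  [0, 9, 3, 1]
  [7, 0, 7, 6]
  [5, 12, 0, 4]
  [1, 8, 2, 0]

This is the Floyd-Warshall all-pairs shortest-path computation. For each intermediate vertex k = 0, 1, …, 3, update dist[i][j] ← min(dist[i][j], dist[i][k] + dist[k][j]). The final matrix gives, for each (i, j), the minimum total weight of any directed path from i to j (possibly empty when i = j).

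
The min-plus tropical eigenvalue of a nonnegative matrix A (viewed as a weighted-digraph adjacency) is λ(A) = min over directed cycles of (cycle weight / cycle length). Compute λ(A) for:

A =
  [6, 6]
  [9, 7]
λ(A) = 6

Enumerate directed cycles and compute their means (weight / length). Sample:
  cycle 0 → 0: weight = 6, length = 1, mean = 6/1 ≈ 6.000
  cycle 1 → 1: weight = 7, length = 1, mean = 7/1 ≈ 7.000
  cycle 0 → 1 → 0: weight = 15, length = 2, mean = 15/2 ≈ 7.500
  cycle 1 → 0 → 1: weight = 15, length = 2, mean = 15/2 ≈ 7.500
Minimum mean = 6.000, attained e.g. along the cycle 0 → 0 with weight 6 and length 1. So λ(A) = 6/1 = 6.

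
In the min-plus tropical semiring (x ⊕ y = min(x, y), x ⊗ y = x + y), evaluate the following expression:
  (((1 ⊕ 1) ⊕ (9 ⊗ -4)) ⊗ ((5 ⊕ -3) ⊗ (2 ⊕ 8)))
(((1 ⊕ 1) ⊕ (9 ⊗ -4)) ⊗ ((5 ⊕ -3) ⊗ (2 ⊕ 8))) = 0

Expand innermost to outermost. Recall ⊕ takes the minimum of its arguments and ⊗ takes their sum. Working out the expression (((1 ⊕ 1) ⊕ (9 ⊗ -4)) ⊗ ((5 ⊕ -3) ⊗ (2 ⊕ 8))) gives 0.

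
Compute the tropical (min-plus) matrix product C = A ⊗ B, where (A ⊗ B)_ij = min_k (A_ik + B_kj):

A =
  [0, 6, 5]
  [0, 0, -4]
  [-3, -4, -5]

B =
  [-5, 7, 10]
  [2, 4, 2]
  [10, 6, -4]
A ⊗ B =
  [-5, 7, 1]
  [-5, 2, -8]
  [-8, 0, -9]

Apply the min-plus product entry-by-entry:
  C[0][0] = min over k of (A[0][0] + B[0][0] = 0 + -5 = -5, A[0][1] + B[1][0] = 6 + 2 = 8, A[0][2] + B[2][0] = 5 + 10 = 15) = -5 (attained at k = 0)
  C[0][1] = min over k of (A[0][0] + B[0][1] = 0 + 7 = 7, A[0][1] + B[1][1] = 6 + 4 = 10, A[0][2] + B[2][1] = 5 + 6 = 11) = 7 (attained at k = 0)
  C[0][2] = min over k of (A[0][0] + B[0][2] = 0 + 10 = 10, A[0][1] + B[1][2] = 6 + 2 = 8, A[0][2] + B[2][2] = 5 + -4 = 1) = 1 (attained at k = 2)
  C[1][0] = min over k of (A[1][0] + B[0][0] = 0 + -5 = -5, A[1][1] + B[1][0] = 0 + 2 = 2, A[1][2] + B[2][0] = -4 + 10 = 6) = -5 (attained at k = 0)
  C[1][1] = min over k of (A[1][0] + B[0][1] = 0 + 7 = 7, A[1][1] + B[1][1] = 0 + 4 = 4, A[1][2] + B[2][1] = -4 + 6 = 2) = 2 (attained at k = 2)
  C[1][2] = min over k of (A[1][0] + B[0][2] = 0 + 10 = 10, A[1][1] + B[1][2] = 0 + 2 = 2, A[1][2] + B[2][2] = -4 + -4 = -8) = -8 (attained at k = 2)
  C[2][0] = min over k of (A[2][0] + B[0][0] = -3 + -5 = -8, A[2][1] + B[1][0] = -4 + 2 = -2, A[2][2] + B[2][0] = -5 + 10 = 5) = -8 (attained at k = 0)
  C[2][1] = min over k of (A[2][0] + B[0][1] = -3 + 7 = 4, A[2][1] + B[1][1] = -4 + 4 = 0, A[2][2] + B[2][1] = -5 + 6 = 1) = 0 (attained at k = 1)
  C[2][2] = min over k of (A[2][0] + B[0][2] = -3 + 10 = 7, A[2][1] + B[1][2] = -4 + 2 = -2, A[2][2] + B[2][2] = -5 + -4 = -9) = -9 (attained at k = 2)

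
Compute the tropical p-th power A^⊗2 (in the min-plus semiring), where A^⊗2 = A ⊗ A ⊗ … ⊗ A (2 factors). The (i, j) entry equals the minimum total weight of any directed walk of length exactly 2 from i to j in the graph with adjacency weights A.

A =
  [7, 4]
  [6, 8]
A^⊗2 =
  [10, 11]
  [13, 10]

Each entry (A^⊗2)_ij equals the minimum over all length-2 walks i = v_0 → v_1 → … → v_2 = j of Σ_t A[v_t][v_{t+1}]. For example, for (i, j) = (0, 1) we minimise over 2 possible intermediate vertex sequences; the minimum is 11, attained along the walk 0 → 0 → 1.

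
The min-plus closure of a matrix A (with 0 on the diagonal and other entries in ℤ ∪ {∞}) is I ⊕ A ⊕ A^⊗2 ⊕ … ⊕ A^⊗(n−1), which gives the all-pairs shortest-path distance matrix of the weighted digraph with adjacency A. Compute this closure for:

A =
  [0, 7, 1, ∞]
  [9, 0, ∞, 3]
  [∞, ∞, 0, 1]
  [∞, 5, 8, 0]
Closure =
  [0, 7, 1, 2]
  [9, 0, 10, 3]
  [15, 6, 0, 1]
  [14, 5, 8, 0]

This is the Floyd-Warshall all-pairs shortest-path computation. For each intermediate vertex k = 0, 1, …, 3, update dist[i][j] ← min(dist[i][j], dist[i][k] + dist[k][j]). The final matrix gives, for each (i, j), the minimum total weight of any directed path from i to j (possibly empty when i = j).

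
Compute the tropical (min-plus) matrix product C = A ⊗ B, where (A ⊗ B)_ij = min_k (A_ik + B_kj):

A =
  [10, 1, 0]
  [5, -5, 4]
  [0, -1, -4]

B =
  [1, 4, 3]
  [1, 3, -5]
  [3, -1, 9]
A ⊗ B =
  [2, -1, -4]
  [-4, -2, -10]
  [-1, -5, -6]

Apply the min-plus product entry-by-entry:
  C[0][0] = min over k of (A[0][0] + B[0][0] = 10 + 1 = 11, A[0][1] + B[1][0] = 1 + 1 = 2, A[0][2] + B[2][0] = 0 + 3 = 3) = 2 (attained at k = 1)
  C[0][1] = min over k of (A[0][0] + B[0][1] = 10 + 4 = 14, A[0][1] + B[1][1] = 1 + 3 = 4, A[0][2] + B[2][1] = 0 + -1 = -1) = -1 (attained at k = 2)
  C[0][2] = min over k of (A[0][0] + B[0][2] = 10 + 3 = 13, A[0][1] + B[1][2] = 1 + -5 = -4, A[0][2] + B[2][2] = 0 + 9 = 9) = -4 (attained at k = 1)
  C[1][0] = min over k of (A[1][0] + B[0][0] = 5 + 1 = 6, A[1][1] + B[1][0] = -5 + 1 = -4, A[1][2] + B[2][0] = 4 + 3 = 7) = -4 (attained at k = 1)
  C[1][1] = min over k of (A[1][0] + B[0][1] = 5 + 4 = 9, A[1][1] + B[1][1] = -5 + 3 = -2, A[1][2] + B[2][1] = 4 + -1 = 3) = -2 (attained at k = 1)
  C[1][2] = min over k of (A[1][0] + B[0][2] = 5 + 3 = 8, A[1][1] + B[1][2] = -5 + -5 = -10, A[1][2] + B[2][2] = 4 + 9 = 13) = -10 (attained at k = 1)
  C[2][0] = min over k of (A[2][0] + B[0][0] = 0 + 1 = 1, A[2][1] + B[1][0] = -1 + 1 = 0, A[2][2] + B[2][0] = -4 + 3 = -1) = -1 (attained at k = 2)
  C[2][1] = min over k of (A[2][0] + B[0][1] = 0 + 4 = 4, A[2][1] + B[1][1] = -1 + 3 = 2, A[2][2] + B[2][1] = -4 + -1 = -5) = -5 (attained at k = 2)
  C[2][2] = min over k of (A[2][0] + B[0][2] = 0 + 3 = 3, A[2][1] + B[1][2] = -1 + -5 = -6, A[2][2] + B[2][2] = -4 + 9 = 5) = -6 (attained at k = 1)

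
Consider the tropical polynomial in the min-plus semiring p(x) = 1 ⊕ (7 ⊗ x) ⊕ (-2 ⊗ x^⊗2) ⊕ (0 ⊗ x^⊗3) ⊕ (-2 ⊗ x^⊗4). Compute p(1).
p(1) = 0

A tropical monomial a ⊗ x^⊗i evaluates to a + i · x. Evaluating each term at x = 1:
  Term 0 contributes 1 + 0 · 1 = 1
  Term 1 contributes 7 + 1 · 1 = 8
  Term 2 contributes -2 + 2 · 1 = 0
  Term 3 contributes 0 + 3 · 1 = 3
  Term 4 contributes -2 + 4 · 1 = 2
p(1) = ⊕ of these = min[1, 8, 0, 3, 2] = 0.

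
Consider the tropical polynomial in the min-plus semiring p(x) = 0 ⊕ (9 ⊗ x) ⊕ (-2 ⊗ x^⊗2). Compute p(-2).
p(-2) = -6

A tropical monomial a ⊗ x^⊗i evaluates to a + i · x. Evaluating each term at x = -2:
  Term 0 contributes 0 + 0 · -2 = 0
  Term 1 contributes 9 + 1 · -2 = 7
  Term 2 contributes -2 + 2 · -2 = -6
p(-2) = ⊕ of these = min[0, 7, -6] = -6.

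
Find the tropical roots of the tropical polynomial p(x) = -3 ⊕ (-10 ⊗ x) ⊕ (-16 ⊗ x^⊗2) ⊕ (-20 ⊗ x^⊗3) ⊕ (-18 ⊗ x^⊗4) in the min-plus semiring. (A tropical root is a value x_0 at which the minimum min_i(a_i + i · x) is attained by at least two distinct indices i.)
Roots: {-2, 4, 6, 7}

Each tropical root is a break point of the lower envelope of the lines y = a_i + i · x (there are 5 lines, with slopes 0, 1, ..., 4). Only the lines that attain the minimum somewhere contribute to roots; other lines are dominated. Here the surviving (envelope) indices are i = 4, i = 3, i = 2, i = 1, i = 0.
Intersections between consecutive envelope lines give the roots: for adjacent envelope indices i < j the intersection is x = (a_i − a_j) / (j − i). Reading off the sorted break points: {-2, 4, 6, 7}.
Verification: at each break x_0, at least two indices attain the minimum of min_i(a_i + i · x_0).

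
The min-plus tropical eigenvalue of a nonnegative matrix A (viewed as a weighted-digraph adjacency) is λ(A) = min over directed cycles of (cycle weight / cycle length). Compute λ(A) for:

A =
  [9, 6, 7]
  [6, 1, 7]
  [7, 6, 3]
λ(A) = 1

Enumerate directed cycles and compute their means (weight / length). Sample:
  cycle 0 → 0: weight = 9, length = 1, mean = 9/1 ≈ 9.000
  cycle 1 → 1: weight = 1, length = 1, mean = 1/1 ≈ 1.000
  cycle 2 → 2: weight = 3, length = 1, mean = 3/1 ≈ 3.000
  cycle 0 → 1 → 0: weight = 12, length = 2, mean = 12/2 ≈ 6.000
  cycle 0 → 2 → 0: weight = 14, length = 2, mean = 14/2 ≈ 7.000
  cycle 1 → 0 → 1: weight = 12, length = 2, mean = 12/2 ≈ 6.000
Minimum mean = 1.000, attained e.g. along the cycle 1 → 1 with weight 1 and length 1. So λ(A) = 1/1 = 1.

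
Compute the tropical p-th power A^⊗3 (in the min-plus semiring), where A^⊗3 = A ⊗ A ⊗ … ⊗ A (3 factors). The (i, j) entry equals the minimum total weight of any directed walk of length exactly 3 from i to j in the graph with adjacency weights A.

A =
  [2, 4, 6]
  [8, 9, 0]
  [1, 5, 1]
A^⊗3 =
  [5, 8, 5]
  [2, 5, 2]
  [3, 6, 3]

Each entry (A^⊗3)_ij equals the minimum over all length-3 walks i = v_0 → v_1 → … → v_3 = j of Σ_t A[v_t][v_{t+1}]. For example, for (i, j) = (0, 2) we minimise over 9 possible intermediate vertex sequences; the minimum is 5, attained along the walk 0 → 1 → 2 → 2.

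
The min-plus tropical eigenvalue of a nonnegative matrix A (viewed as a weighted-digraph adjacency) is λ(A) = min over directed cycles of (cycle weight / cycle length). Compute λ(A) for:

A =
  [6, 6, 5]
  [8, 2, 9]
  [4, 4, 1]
λ(A) = 1

Enumerate directed cycles and compute their means (weight / length). Sample:
  cycle 0 → 0: weight = 6, length = 1, mean = 6/1 ≈ 6.000
  cycle 1 → 1: weight = 2, length = 1, mean = 2/1 ≈ 2.000
  cycle 2 → 2: weight = 1, length = 1, mean = 1/1 ≈ 1.000
  cycle 0 → 1 → 0: weight = 14, length = 2, mean = 14/2 ≈ 7.000
  cycle 0 → 2 → 0: weight = 9, length = 2, mean = 9/2 ≈ 4.500
  cycle 1 → 0 → 1: weight = 14, length = 2, mean = 14/2 ≈ 7.000
Minimum mean = 1.000, attained e.g. along the cycle 2 → 2 with weight 1 and length 1. So λ(A) = 1/1 = 1.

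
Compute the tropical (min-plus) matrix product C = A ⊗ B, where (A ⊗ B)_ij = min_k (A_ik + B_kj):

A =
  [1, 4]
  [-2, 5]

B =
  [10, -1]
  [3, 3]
A ⊗ B =
  [7, 0]
  [8, -3]

Apply the min-plus product entry-by-entry:
  C[0][0] = min over k of (A[0][0] + B[0][0] = 1 + 10 = 11, A[0][1] + B[1][0] = 4 + 3 = 7) = 7 (attained at k = 1)
  C[0][1] = min over k of (A[0][0] + B[0][1] = 1 + -1 = 0, A[0][1] + B[1][1] = 4 + 3 = 7) = 0 (attained at k = 0)
  C[1][0] = min over k of (A[1][0] + B[0][0] = -2 + 10 = 8, A[1][1] + B[1][0] = 5 + 3 = 8) = 8 (attained at k = 0)
  C[1][1] = min over k of (A[1][0] + B[0][1] = -2 + -1 = -3, A[1][1] + B[1][1] = 5 + 3 = 8) = -3 (attained at k = 0)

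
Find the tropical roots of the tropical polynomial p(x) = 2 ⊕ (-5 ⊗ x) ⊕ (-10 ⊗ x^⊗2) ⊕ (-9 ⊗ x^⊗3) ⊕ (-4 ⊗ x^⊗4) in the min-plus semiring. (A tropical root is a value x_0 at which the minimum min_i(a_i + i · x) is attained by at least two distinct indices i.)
Roots: {-5, -1, 5, 7}

Each tropical root is a break point of the lower envelope of the lines y = a_i + i · x (there are 5 lines, with slopes 0, 1, ..., 4). Only the lines that attain the minimum somewhere contribute to roots; other lines are dominated. Here the surviving (envelope) indices are i = 4, i = 3, i = 2, i = 1, i = 0.
Intersections between consecutive envelope lines give the roots: for adjacent envelope indices i < j the intersection is x = (a_i − a_j) / (j − i). Reading off the sorted break points: {-5, -1, 5, 7}.
Verification: at each break x_0, at least two indices attain the minimum of min_i(a_i + i · x_0).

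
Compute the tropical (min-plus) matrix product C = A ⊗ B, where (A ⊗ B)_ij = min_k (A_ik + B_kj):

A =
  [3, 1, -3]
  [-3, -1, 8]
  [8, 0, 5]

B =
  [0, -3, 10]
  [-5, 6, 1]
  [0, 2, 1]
A ⊗ B =
  [-4, -1, -2]
  [-6, -6, 0]
  [-5, 5, 1]

Apply the min-plus product entry-by-entry:
  C[0][0] = min over k of (A[0][0] + B[0][0] = 3 + 0 = 3, A[0][1] + B[1][0] = 1 + -5 = -4, A[0][2] + B[2][0] = -3 + 0 = -3) = -4 (attained at k = 1)
  C[0][1] = min over k of (A[0][0] + B[0][1] = 3 + -3 = 0, A[0][1] + B[1][1] = 1 + 6 = 7, A[0][2] + B[2][1] = -3 + 2 = -1) = -1 (attained at k = 2)
  C[0][2] = min over k of (A[0][0] + B[0][2] = 3 + 10 = 13, A[0][1] + B[1][2] = 1 + 1 = 2, A[0][2] + B[2][2] = -3 + 1 = -2) = -2 (attained at k = 2)
  C[1][0] = min over k of (A[1][0] + B[0][0] = -3 + 0 = -3, A[1][1] + B[1][0] = -1 + -5 = -6, A[1][2] + B[2][0] = 8 + 0 = 8) = -6 (attained at k = 1)
  C[1][1] = min over k of (A[1][0] + B[0][1] = -3 + -3 = -6, A[1][1] + B[1][1] = -1 + 6 = 5, A[1][2] + B[2][1] = 8 + 2 = 10) = -6 (attained at k = 0)
  C[1][2] = min over k of (A[1][0] + B[0][2] = -3 + 10 = 7, A[1][1] + B[1][2] = -1 + 1 = 0, A[1][2] + B[2][2] = 8 + 1 = 9) = 0 (attained at k = 1)
  C[2][0] = min over k of (A[2][0] + B[0][0] = 8 + 0 = 8, A[2][1] + B[1][0] = 0 + -5 = -5, A[2][2] + B[2][0] = 5 + 0 = 5) = -5 (attained at k = 1)
  C[2][1] = min over k of (A[2][0] + B[0][1] = 8 + -3 = 5, A[2][1] + B[1][1] = 0 + 6 = 6, A[2][2] + B[2][1] = 5 + 2 = 7) = 5 (attained at k = 0)
  C[2][2] = min over k of (A[2][0] + B[0][2] = 8 + 10 = 18, A[2][1] + B[1][2] = 0 + 1 = 1, A[2][2] + B[2][2] = 5 + 1 = 6) = 1 (attained at k = 1)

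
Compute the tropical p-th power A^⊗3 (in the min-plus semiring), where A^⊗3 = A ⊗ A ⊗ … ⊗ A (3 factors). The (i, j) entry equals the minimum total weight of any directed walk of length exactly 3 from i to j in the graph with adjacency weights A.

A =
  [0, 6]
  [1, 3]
A^⊗3 =
  [0, 6]
  [1, 7]

Each entry (A^⊗3)_ij equals the minimum over all length-3 walks i = v_0 → v_1 → … → v_3 = j of Σ_t A[v_t][v_{t+1}]. For example, for (i, j) = (0, 1) we minimise over 4 possible intermediate vertex sequences; the minimum is 6, attained along the walk 0 → 0 → 0 → 1.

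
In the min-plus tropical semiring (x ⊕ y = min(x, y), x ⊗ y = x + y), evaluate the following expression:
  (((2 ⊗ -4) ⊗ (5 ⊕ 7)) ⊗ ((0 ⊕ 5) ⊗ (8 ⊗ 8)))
(((2 ⊗ -4) ⊗ (5 ⊕ 7)) ⊗ ((0 ⊕ 5) ⊗ (8 ⊗ 8))) = 19

Expand innermost to outermost. Recall ⊕ takes the minimum of its arguments and ⊗ takes their sum. Working out the expression (((2 ⊗ -4) ⊗ (5 ⊕ 7)) ⊗ ((0 ⊕ 5) ⊗ (8 ⊗ 8))) gives 19.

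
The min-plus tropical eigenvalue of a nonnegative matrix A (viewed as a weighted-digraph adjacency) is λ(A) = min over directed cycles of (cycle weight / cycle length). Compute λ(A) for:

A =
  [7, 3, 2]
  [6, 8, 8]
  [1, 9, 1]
λ(A) = 1

Enumerate directed cycles and compute their means (weight / length). Sample:
  cycle 0 → 0: weight = 7, length = 1, mean = 7/1 ≈ 7.000
  cycle 1 → 1: weight = 8, length = 1, mean = 8/1 ≈ 8.000
  cycle 2 → 2: weight = 1, length = 1, mean = 1/1 ≈ 1.000
  cycle 0 → 1 → 0: weight = 9, length = 2, mean = 9/2 ≈ 4.500
  cycle 0 → 2 → 0: weight = 3, length = 2, mean = 3/2 ≈ 1.500
  cycle 1 → 0 → 1: weight = 9, length = 2, mean = 9/2 ≈ 4.500
Minimum mean = 1.000, attained e.g. along the cycle 2 → 2 with weight 1 and length 1. So λ(A) = 1/1 = 1.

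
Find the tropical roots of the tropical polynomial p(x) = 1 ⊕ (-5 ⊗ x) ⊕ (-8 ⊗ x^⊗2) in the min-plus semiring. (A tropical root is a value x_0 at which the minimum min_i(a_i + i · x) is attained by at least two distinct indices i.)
Roots: {3, 6}

Each tropical root is a break point of the lower envelope of the lines y = a_i + i · x (there are 3 lines, with slopes 0, 1, ..., 2). Only the lines that attain the minimum somewhere contribute to roots; other lines are dominated. Here the surviving (envelope) indices are i = 2, i = 1, i = 0.
Intersections between consecutive envelope lines give the roots: for adjacent envelope indices i < j the intersection is x = (a_i − a_j) / (j − i). Reading off the sorted break points: {3, 6}.
Verification: at each break x_0, at least two indices attain the minimum of min_i(a_i + i · x_0).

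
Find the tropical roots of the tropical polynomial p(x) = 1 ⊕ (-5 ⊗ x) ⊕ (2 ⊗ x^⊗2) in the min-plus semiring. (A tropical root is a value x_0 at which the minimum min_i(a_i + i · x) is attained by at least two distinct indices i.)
Roots: {-7, 6}

Each tropical root is a break point of the lower envelope of the lines y = a_i + i · x (there are 3 lines, with slopes 0, 1, ..., 2). Only the lines that attain the minimum somewhere contribute to roots; other lines are dominated. Here the surviving (envelope) indices are i = 2, i = 1, i = 0.
Intersections between consecutive envelope lines give the roots: for adjacent envelope indices i < j the intersection is x = (a_i − a_j) / (j − i). Reading off the sorted break points: {-7, 6}.
Verification: at each break x_0, at least two indices attain the minimum of min_i(a_i + i · x_0).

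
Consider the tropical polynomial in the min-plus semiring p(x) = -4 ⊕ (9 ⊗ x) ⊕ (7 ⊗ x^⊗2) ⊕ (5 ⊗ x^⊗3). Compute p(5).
p(5) = -4

A tropical monomial a ⊗ x^⊗i evaluates to a + i · x. Evaluating each term at x = 5:
  Term 0 contributes -4 + 0 · 5 = -4
  Term 1 contributes 9 + 1 · 5 = 14
  Term 2 contributes 7 + 2 · 5 = 17
  Term 3 contributes 5 + 3 · 5 = 20
p(5) = ⊕ of these = min[-4, 14, 17, 20] = -4.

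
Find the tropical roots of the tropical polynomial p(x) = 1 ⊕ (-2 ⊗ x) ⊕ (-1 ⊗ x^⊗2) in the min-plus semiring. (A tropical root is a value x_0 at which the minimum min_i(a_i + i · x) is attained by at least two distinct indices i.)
Roots: {-1, 3}

Each tropical root is a break point of the lower envelope of the lines y = a_i + i · x (there are 3 lines, with slopes 0, 1, ..., 2). Only the lines that attain the minimum somewhere contribute to roots; other lines are dominated. Here the surviving (envelope) indices are i = 2, i = 1, i = 0.
Intersections between consecutive envelope lines give the roots: for adjacent envelope indices i < j the intersection is x = (a_i − a_j) / (j − i). Reading off the sorted break points: {-1, 3}.
Verification: at each break x_0, at least two indices attain the minimum of min_i(a_i + i · x_0).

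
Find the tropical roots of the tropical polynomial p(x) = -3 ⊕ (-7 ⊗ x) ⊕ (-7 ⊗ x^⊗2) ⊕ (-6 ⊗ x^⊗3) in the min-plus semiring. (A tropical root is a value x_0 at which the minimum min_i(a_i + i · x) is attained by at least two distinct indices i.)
Roots: {-1, 0, 4}

Each tropical root is a break point of the lower envelope of the lines y = a_i + i · x (there are 4 lines, with slopes 0, 1, ..., 3). Only the lines that attain the minimum somewhere contribute to roots; other lines are dominated. Here the surviving (envelope) indices are i = 3, i = 2, i = 1, i = 0.
Intersections between consecutive envelope lines give the roots: for adjacent envelope indices i < j the intersection is x = (a_i − a_j) / (j − i). Reading off the sorted break points: {-1, 0, 4}.
Verification: at each break x_0, at least two indices attain the minimum of min_i(a_i + i · x_0).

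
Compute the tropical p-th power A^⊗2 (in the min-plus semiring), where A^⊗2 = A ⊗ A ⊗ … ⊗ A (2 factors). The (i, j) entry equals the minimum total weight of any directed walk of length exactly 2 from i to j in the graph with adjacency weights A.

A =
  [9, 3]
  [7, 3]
A^⊗2 =
  [10, 6]
  [10, 6]

Each entry (A^⊗2)_ij equals the minimum over all length-2 walks i = v_0 → v_1 → … → v_2 = j of Σ_t A[v_t][v_{t+1}]. For example, for (i, j) = (0, 1) we minimise over 2 possible intermediate vertex sequences; the minimum is 6, attained along the walk 0 → 1 → 1.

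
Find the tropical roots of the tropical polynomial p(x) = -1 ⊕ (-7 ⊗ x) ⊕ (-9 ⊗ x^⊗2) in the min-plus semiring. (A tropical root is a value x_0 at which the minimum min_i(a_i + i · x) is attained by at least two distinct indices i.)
Roots: {2, 6}

Each tropical root is a break point of the lower envelope of the lines y = a_i + i · x (there are 3 lines, with slopes 0, 1, ..., 2). Only the lines that attain the minimum somewhere contribute to roots; other lines are dominated. Here the surviving (envelope) indices are i = 2, i = 1, i = 0.
Intersections between consecutive envelope lines give the roots: for adjacent envelope indices i < j the intersection is x = (a_i − a_j) / (j − i). Reading off the sorted break points: {2, 6}.
Verification: at each break x_0, at least two indices attain the minimum of min_i(a_i + i · x_0).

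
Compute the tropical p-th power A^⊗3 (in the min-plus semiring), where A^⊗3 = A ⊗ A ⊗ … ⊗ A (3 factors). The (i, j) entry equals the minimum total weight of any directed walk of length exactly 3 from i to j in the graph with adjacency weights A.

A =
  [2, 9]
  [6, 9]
A^⊗3 =
  [6, 13]
  [10, 17]

Each entry (A^⊗3)_ij equals the minimum over all length-3 walks i = v_0 → v_1 → … → v_3 = j of Σ_t A[v_t][v_{t+1}]. For example, for (i, j) = (0, 1) we minimise over 4 possible intermediate vertex sequences; the minimum is 13, attained along the walk 0 → 0 → 0 → 1.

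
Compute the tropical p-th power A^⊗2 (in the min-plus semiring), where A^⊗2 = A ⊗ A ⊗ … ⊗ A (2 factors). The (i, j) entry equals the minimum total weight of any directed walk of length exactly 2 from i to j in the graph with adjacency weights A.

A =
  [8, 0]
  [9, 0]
A^⊗2 =
  [9, 0]
  [9, 0]

Each entry (A^⊗2)_ij equals the minimum over all length-2 walks i = v_0 → v_1 → … → v_2 = j of Σ_t A[v_t][v_{t+1}]. For example, for (i, j) = (0, 1) we minimise over 2 possible intermediate vertex sequences; the minimum is 0, attained along the walk 0 → 1 → 1.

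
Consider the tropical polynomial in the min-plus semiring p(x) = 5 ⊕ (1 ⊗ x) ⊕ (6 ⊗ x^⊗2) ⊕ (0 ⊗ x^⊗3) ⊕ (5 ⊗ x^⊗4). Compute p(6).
p(6) = 5

A tropical monomial a ⊗ x^⊗i evaluates to a + i · x. Evaluating each term at x = 6:
  Term 0 contributes 5 + 0 · 6 = 5
  Term 1 contributes 1 + 1 · 6 = 7
  Term 2 contributes 6 + 2 · 6 = 18
  Term 3 contributes 0 + 3 · 6 = 18
  Term 4 contributes 5 + 4 · 6 = 29
p(6) = ⊕ of these = min[5, 7, 18, 18, 29] = 5.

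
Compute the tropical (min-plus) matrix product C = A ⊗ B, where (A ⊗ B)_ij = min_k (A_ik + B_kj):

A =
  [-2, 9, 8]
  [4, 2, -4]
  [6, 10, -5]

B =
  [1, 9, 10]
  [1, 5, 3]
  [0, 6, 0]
A ⊗ B =
  [-1, 7, 8]
  [-4, 2, -4]
  [-5, 1, -5]

Apply the min-plus product entry-by-entry:
  C[0][0] = min over k of (A[0][0] + B[0][0] = -2 + 1 = -1, A[0][1] + B[1][0] = 9 + 1 = 10, A[0][2] + B[2][0] = 8 + 0 = 8) = -1 (attained at k = 0)
  C[0][1] = min over k of (A[0][0] + B[0][1] = -2 + 9 = 7, A[0][1] + B[1][1] = 9 + 5 = 14, A[0][2] + B[2][1] = 8 + 6 = 14) = 7 (attained at k = 0)
  C[0][2] = min over k of (A[0][0] + B[0][2] = -2 + 10 = 8, A[0][1] + B[1][2] = 9 + 3 = 12, A[0][2] + B[2][2] = 8 + 0 = 8) = 8 (attained at k = 0)
  C[1][0] = min over k of (A[1][0] + B[0][0] = 4 + 1 = 5, A[1][1] + B[1][0] = 2 + 1 = 3, A[1][2] + B[2][0] = -4 + 0 = -4) = -4 (attained at k = 2)
  C[1][1] = min over k of (A[1][0] + B[0][1] = 4 + 9 = 13, A[1][1] + B[1][1] = 2 + 5 = 7, A[1][2] + B[2][1] = -4 + 6 = 2) = 2 (attained at k = 2)
  C[1][2] = min over k of (A[1][0] + B[0][2] = 4 + 10 = 14, A[1][1] + B[1][2] = 2 + 3 = 5, A[1][2] + B[2][2] = -4 + 0 = -4) = -4 (attained at k = 2)
  C[2][0] = min over k of (A[2][0] + B[0][0] = 6 + 1 = 7, A[2][1] + B[1][0] = 10 + 1 = 11, A[2][2] + B[2][0] = -5 + 0 = -5) = -5 (attained at k = 2)
  C[2][1] = min over k of (A[2][0] + B[0][1] = 6 + 9 = 15, A[2][1] + B[1][1] = 10 + 5 = 15, A[2][2] + B[2][1] = -5 + 6 = 1) = 1 (attained at k = 2)
  C[2][2] = min over k of (A[2][0] + B[0][2] = 6 + 10 = 16, A[2][1] + B[1][2] = 10 + 3 = 13, A[2][2] + B[2][2] = -5 + 0 = -5) = -5 (attained at k = 2)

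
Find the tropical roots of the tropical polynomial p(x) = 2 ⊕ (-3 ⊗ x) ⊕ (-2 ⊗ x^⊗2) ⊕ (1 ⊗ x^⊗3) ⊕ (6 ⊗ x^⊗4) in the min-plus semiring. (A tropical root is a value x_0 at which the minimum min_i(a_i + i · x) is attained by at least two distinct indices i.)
Roots: {-5, -3, -1, 5}

Each tropical root is a break point of the lower envelope of the lines y = a_i + i · x (there are 5 lines, with slopes 0, 1, ..., 4). Only the lines that attain the minimum somewhere contribute to roots; other lines are dominated. Here the surviving (envelope) indices are i = 4, i = 3, i = 2, i = 1, i = 0.
Intersections between consecutive envelope lines give the roots: for adjacent envelope indices i < j the intersection is x = (a_i − a_j) / (j − i). Reading off the sorted break points: {-5, -3, -1, 5}.
Verification: at each break x_0, at least two indices attain the minimum of min_i(a_i + i · x_0).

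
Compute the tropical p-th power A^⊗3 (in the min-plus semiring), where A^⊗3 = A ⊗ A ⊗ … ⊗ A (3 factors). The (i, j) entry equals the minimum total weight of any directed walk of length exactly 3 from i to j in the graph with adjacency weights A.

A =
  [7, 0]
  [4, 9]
A^⊗3 =
  [11, 4]
  [8, 11]

Each entry (A^⊗3)_ij equals the minimum over all length-3 walks i = v_0 → v_1 → … → v_3 = j of Σ_t A[v_t][v_{t+1}]. For example, for (i, j) = (0, 1) we minimise over 4 possible intermediate vertex sequences; the minimum is 4, attained along the walk 0 → 1 → 0 → 1.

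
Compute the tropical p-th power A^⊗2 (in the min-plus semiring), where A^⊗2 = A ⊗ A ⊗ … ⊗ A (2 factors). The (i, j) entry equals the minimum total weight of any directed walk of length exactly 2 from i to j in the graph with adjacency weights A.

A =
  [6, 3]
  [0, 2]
A^⊗2 =
  [3, 5]
  [2, 3]

Each entry (A^⊗2)_ij equals the minimum over all length-2 walks i = v_0 → v_1 → … → v_2 = j of Σ_t A[v_t][v_{t+1}]. For example, for (i, j) = (0, 1) we minimise over 2 possible intermediate vertex sequences; the minimum is 5, attained along the walk 0 → 1 → 1.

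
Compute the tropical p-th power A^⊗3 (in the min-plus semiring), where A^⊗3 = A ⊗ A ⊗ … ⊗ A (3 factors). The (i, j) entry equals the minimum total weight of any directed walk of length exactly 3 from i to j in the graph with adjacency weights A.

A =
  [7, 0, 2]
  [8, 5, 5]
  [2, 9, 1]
A^⊗3 =
  [5, 4, 4]
  [8, 7, 7]
  [4, 3, 3]

Each entry (A^⊗3)_ij equals the minimum over all length-3 walks i = v_0 → v_1 → … → v_3 = j of Σ_t A[v_t][v_{t+1}]. For example, for (i, j) = (0, 2) we minimise over 9 possible intermediate vertex sequences; the minimum is 4, attained along the walk 0 → 2 → 2 → 2.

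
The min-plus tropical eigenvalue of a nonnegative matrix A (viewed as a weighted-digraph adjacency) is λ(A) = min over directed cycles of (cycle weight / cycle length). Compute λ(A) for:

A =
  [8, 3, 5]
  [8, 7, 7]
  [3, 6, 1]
λ(A) = 1

Enumerate directed cycles and compute their means (weight / length). Sample:
  cycle 0 → 0: weight = 8, length = 1, mean = 8/1 ≈ 8.000
  cycle 1 → 1: weight = 7, length = 1, mean = 7/1 ≈ 7.000
  cycle 2 → 2: weight = 1, length = 1, mean = 1/1 ≈ 1.000
  cycle 0 → 1 → 0: weight = 11, length = 2, mean = 11/2 ≈ 5.500
  cycle 0 → 2 → 0: weight = 8, length = 2, mean = 8/2 ≈ 4.000
  cycle 1 → 0 → 1: weight = 11, length = 2, mean = 11/2 ≈ 5.500
Minimum mean = 1.000, attained e.g. along the cycle 2 → 2 with weight 1 and length 1. So λ(A) = 1/1 = 1.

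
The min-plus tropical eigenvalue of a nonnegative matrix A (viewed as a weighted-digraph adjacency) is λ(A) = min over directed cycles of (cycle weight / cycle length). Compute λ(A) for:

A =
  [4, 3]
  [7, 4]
λ(A) = 4

Enumerate directed cycles and compute their means (weight / length). Sample:
  cycle 0 → 0: weight = 4, length = 1, mean = 4/1 ≈ 4.000
  cycle 1 → 1: weight = 4, length = 1, mean = 4/1 ≈ 4.000
  cycle 0 → 1 → 0: weight = 10, length = 2, mean = 10/2 ≈ 5.000
  cycle 1 → 0 → 1: weight = 10, length = 2, mean = 10/2 ≈ 5.000
Minimum mean = 4.000, attained e.g. along the cycle 0 → 0 with weight 4 and length 1. So λ(A) = 4/1 = 4.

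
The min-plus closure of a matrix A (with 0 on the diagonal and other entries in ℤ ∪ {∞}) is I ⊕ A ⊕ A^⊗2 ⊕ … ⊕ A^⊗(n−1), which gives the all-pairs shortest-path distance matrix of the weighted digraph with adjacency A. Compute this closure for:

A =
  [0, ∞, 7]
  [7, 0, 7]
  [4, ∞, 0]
Closure =
  [0, ∞, 7]
  [7, 0, 7]
  [4, ∞, 0]

This is the Floyd-Warshall all-pairs shortest-path computation. For each intermediate vertex k = 0, 1, …, 2, update dist[i][j] ← min(dist[i][j], dist[i][k] + dist[k][j]). The final matrix gives, for each (i, j), the minimum total weight of any directed path from i to j (possibly empty when i = j).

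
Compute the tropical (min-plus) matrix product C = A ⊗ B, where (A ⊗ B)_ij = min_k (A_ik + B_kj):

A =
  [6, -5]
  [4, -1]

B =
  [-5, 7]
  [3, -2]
A ⊗ B =
  [-2, -7]
  [-1, -3]

Apply the min-plus product entry-by-entry:
  C[0][0] = min over k of (A[0][0] + B[0][0] = 6 + -5 = 1, A[0][1] + B[1][0] = -5 + 3 = -2) = -2 (attained at k = 1)
  C[0][1] = min over k of (A[0][0] + B[0][1] = 6 + 7 = 13, A[0][1] + B[1][1] = -5 + -2 = -7) = -7 (attained at k = 1)
  C[1][0] = min over k of (A[1][0] + B[0][0] = 4 + -5 = -1, A[1][1] + B[1][0] = -1 + 3 = 2) = -1 (attained at k = 0)
  C[1][1] = min over k of (A[1][0] + B[0][1] = 4 + 7 = 11, A[1][1] + B[1][1] = -1 + -2 = -3) = -3 (attained at k = 1)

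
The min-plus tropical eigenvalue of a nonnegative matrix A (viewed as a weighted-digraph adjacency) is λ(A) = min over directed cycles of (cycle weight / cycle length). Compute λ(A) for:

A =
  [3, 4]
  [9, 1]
λ(A) = 1

Enumerate directed cycles and compute their means (weight / length). Sample:
  cycle 0 → 0: weight = 3, length = 1, mean = 3/1 ≈ 3.000
  cycle 1 → 1: weight = 1, length = 1, mean = 1/1 ≈ 1.000
  cycle 0 → 1 → 0: weight = 13, length = 2, mean = 13/2 ≈ 6.500
  cycle 1 → 0 → 1: weight = 13, length = 2, mean = 13/2 ≈ 6.500
Minimum mean = 1.000, attained e.g. along the cycle 1 → 1 with weight 1 and length 1. So λ(A) = 1/1 = 1.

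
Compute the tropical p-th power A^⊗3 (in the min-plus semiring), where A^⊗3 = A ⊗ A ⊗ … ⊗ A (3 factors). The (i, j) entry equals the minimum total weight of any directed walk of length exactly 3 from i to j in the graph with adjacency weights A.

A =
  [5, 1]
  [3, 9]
A^⊗3 =
  [9, 5]
  [7, 9]

Each entry (A^⊗3)_ij equals the minimum over all length-3 walks i = v_0 → v_1 → … → v_3 = j of Σ_t A[v_t][v_{t+1}]. For example, for (i, j) = (0, 1) we minimise over 4 possible intermediate vertex sequences; the minimum is 5, attained along the walk 0 → 1 → 0 → 1.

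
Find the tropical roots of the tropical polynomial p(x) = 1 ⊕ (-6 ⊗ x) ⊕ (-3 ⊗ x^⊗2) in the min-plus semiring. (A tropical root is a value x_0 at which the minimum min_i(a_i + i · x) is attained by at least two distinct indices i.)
Roots: {-3, 7}

Each tropical root is a break point of the lower envelope of the lines y = a_i + i · x (there are 3 lines, with slopes 0, 1, ..., 2). Only the lines that attain the minimum somewhere contribute to roots; other lines are dominated. Here the surviving (envelope) indices are i = 2, i = 1, i = 0.
Intersections between consecutive envelope lines give the roots: for adjacent envelope indices i < j the intersection is x = (a_i − a_j) / (j − i). Reading off the sorted break points: {-3, 7}.
Verification: at each break x_0, at least two indices attain the minimum of min_i(a_i + i · x_0).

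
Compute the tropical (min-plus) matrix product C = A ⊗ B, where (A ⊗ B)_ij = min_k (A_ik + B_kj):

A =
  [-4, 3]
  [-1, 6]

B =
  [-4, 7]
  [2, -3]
A ⊗ B =
  [-8, 0]
  [-5, 3]

Apply the min-plus product entry-by-entry:
  C[0][0] = min over k of (A[0][0] + B[0][0] = -4 + -4 = -8, A[0][1] + B[1][0] = 3 + 2 = 5) = -8 (attained at k = 0)
  C[0][1] = min over k of (A[0][0] + B[0][1] = -4 + 7 = 3, A[0][1] + B[1][1] = 3 + -3 = 0) = 0 (attained at k = 1)
  C[1][0] = min over k of (A[1][0] + B[0][0] = -1 + -4 = -5, A[1][1] + B[1][0] = 6 + 2 = 8) = -5 (attained at k = 0)
  C[1][1] = min over k of (A[1][0] + B[0][1] = -1 + 7 = 6, A[1][1] + B[1][1] = 6 + -3 = 3) = 3 (attained at k = 1)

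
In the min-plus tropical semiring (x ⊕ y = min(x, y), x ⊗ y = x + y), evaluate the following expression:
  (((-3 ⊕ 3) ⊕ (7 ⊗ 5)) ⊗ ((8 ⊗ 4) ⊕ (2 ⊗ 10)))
(((-3 ⊕ 3) ⊕ (7 ⊗ 5)) ⊗ ((8 ⊗ 4) ⊕ (2 ⊗ 10))) = 9

Expand innermost to outermost. Recall ⊕ takes the minimum of its arguments and ⊗ takes their sum. Working out the expression (((-3 ⊕ 3) ⊕ (7 ⊗ 5)) ⊗ ((8 ⊗ 4) ⊕ (2 ⊗ 10))) gives 9.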